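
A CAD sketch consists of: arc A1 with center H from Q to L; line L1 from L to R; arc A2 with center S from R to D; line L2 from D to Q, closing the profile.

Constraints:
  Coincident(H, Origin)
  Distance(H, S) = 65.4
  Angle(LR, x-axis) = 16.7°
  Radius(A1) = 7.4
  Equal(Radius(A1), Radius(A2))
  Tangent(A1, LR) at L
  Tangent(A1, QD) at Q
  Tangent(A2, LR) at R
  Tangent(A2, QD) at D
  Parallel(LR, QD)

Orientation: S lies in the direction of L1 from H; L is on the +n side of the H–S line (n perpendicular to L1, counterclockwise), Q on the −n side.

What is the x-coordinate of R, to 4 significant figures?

60.52

Tangency of A1 to both parallel lines with radius 7.4 puts L and Q at H ± 7.4·n: L = (-2.126, 7.088), Q = (2.126, -7.088). Equal radii place R and D the same way about S: R = S + 7.4·n = (60.52, 25.88), D = S − 7.4·n = (64.77, 11.71). So R.x = 60.52.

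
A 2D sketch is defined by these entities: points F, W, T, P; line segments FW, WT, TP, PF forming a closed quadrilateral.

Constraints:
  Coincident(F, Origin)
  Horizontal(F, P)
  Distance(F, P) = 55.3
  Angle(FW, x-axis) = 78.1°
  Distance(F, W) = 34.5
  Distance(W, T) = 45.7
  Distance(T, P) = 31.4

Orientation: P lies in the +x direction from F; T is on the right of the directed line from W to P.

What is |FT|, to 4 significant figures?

26.35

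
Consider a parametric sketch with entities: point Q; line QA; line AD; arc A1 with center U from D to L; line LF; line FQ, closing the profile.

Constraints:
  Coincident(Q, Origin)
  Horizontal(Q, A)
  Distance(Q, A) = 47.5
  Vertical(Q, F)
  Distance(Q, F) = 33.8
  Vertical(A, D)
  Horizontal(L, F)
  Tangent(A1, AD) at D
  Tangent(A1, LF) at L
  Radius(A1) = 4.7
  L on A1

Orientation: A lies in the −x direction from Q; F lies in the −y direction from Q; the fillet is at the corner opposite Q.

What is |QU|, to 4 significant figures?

51.76

Q is at the origin; Q and A share the same y with |QA| = 47.5 and A on the −x side, so A = (-47.50, 0.000). QF is vertical with |QF| = 33.8 and F on the −y side, so F = (0.000, -33.80). The virtual corner opposite Q is at (-47.50, -33.80). The tangent condition forces UD to be normal to AD and since A1 is tangent to LF there, UL ⟂ LF, with radius 4.7, so the center U sits 4.7 in from both sides at U = (-42.80, -29.10). Then |QU| = |U − Q| = 51.76.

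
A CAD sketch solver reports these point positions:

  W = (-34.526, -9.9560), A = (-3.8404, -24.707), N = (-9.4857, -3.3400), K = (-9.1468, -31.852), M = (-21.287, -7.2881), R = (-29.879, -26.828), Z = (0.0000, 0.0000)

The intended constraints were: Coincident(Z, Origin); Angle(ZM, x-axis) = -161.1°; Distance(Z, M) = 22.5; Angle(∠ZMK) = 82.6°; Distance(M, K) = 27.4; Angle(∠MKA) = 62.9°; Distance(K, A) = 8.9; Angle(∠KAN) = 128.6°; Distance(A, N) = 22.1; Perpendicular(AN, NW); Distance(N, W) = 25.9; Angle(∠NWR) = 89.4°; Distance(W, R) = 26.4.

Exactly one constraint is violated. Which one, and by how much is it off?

Distance(W, R) = 26.4 — off by 8.90.

Z = (0.00, 0.00) ✓; ZM at -161.1° ✓; |ZM| = 22.50 ✓; ∠ZMK = 82.60° ✓; |MK| = 27.40 ✓; ∠MKA = 62.90° ✓; |KA| = 8.900 ✓; ∠KAN = 128.6° ✓; |AN| = 22.10 ✓; ∠(AN, NW) = 90.00° ✓; |NW| = 25.90 ✓; ∠NWR = 89.40° ✓; |WR| = 17.50 ✗.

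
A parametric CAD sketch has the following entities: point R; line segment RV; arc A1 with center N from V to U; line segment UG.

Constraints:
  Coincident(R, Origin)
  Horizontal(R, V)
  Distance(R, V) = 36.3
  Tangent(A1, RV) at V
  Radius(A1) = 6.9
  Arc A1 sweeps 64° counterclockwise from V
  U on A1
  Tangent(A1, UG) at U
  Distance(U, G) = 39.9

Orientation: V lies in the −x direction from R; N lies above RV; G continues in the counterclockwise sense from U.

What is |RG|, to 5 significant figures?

41.689

R is at the origin; RV is horizontal with |RV| = 36.3 and V on the −x side, so V = (-36.300, 0.0000). Tangency of A1 to RV means the radius NV is perpendicular to RV, so N = V + (0, 6.9) = (-36.300, 6.9000). On A1, V sits at bearing -90° from N; a 64° counterclockwise sweep puts U at bearing -26°, so U = N + 6.9·(cos -26°, sin -26°) = (-30.098, 3.8752). The tangent condition forces NU to be normal to UG, so UG runs along (−sin -26°, cos -26°); with |UG| = 39.9, G = (-12.607, 39.737). Then |RG| = |G − R| = 41.689.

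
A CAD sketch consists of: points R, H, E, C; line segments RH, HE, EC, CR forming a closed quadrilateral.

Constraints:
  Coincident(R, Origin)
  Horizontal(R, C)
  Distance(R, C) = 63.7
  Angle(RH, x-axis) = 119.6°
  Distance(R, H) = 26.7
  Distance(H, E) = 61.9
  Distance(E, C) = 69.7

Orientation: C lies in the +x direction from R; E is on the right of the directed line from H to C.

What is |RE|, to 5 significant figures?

36.445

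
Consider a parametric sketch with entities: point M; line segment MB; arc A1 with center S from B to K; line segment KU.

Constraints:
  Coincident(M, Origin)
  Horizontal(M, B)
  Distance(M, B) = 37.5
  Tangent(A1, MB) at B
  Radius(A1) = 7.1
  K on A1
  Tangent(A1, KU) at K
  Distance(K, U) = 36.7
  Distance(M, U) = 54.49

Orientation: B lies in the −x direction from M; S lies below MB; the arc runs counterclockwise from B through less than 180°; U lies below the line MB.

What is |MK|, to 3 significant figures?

45.2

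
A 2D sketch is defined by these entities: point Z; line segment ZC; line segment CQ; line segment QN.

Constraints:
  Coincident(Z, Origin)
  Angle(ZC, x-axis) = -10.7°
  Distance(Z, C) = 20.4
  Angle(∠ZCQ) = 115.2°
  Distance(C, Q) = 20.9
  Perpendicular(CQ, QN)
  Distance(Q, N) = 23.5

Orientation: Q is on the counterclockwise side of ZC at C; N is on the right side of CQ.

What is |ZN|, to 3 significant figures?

51.3

Z is at the origin; ZC runs at -10.7° with length 20.4, so C = 20.4·(cos -10.7°, sin -10.7°) = (20.0, -3.79). ∠ZCQ = 115.2°, so CQ runs at -10.7° + (180° − 115.2°) = 54.1° from the x-axis; with |CQ| = 20.9, Q = C + 20.9·(cos 54.1°, sin 54.1°) = (32.3, 13.1). The perpendicularity gives QN at right angles to CQ; with |QN| = 23.5 on the right of CQ, N = Q + 23.5·(0.810, -0.586) = (51.3, -0.637). Then |ZN| = |N − Z| = 51.3.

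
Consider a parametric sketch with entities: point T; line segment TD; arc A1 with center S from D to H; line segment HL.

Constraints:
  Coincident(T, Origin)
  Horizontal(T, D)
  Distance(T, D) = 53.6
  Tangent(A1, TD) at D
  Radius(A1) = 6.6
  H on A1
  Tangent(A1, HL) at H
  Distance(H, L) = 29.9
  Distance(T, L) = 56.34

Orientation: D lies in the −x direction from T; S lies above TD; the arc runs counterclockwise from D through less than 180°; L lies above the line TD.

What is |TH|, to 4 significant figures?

47.41

T is at the origin; TD is horizontal with |TD| = 53.6 and D on the −x side, so D = (-53.60, 0.000). Tangency of A1 to TD means the radius SD is perpendicular to TD, so S = D + (0, 6.6) = (-53.60, 6.600). Since SH ⟂ HL (tangency), |SL| = √(6.6² + 29.9²) = 30.62 regardless of where H sits on A1. So L lies on both circle(T, 56.34) and circle(S, 30.62); the above-TD intersection is L = (-43.69, 35.57). H is the foot of the tangent from L: H = (-47.04, 5.860).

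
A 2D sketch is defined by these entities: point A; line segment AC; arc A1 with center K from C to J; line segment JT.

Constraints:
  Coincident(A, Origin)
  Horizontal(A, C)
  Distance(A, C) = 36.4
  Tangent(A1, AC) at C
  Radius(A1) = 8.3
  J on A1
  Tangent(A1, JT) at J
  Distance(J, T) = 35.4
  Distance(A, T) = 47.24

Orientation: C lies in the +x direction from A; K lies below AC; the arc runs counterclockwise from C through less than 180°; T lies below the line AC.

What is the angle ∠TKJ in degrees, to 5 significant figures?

76.805°

Checks: ∠(KC, CA) = 90.00° ✓; |KJ| = 8.300 ✓; ∠(KJ, JT) = 90.00° ✓; |JT| = 35.40 ✓; |AT| = 47.24 ✓.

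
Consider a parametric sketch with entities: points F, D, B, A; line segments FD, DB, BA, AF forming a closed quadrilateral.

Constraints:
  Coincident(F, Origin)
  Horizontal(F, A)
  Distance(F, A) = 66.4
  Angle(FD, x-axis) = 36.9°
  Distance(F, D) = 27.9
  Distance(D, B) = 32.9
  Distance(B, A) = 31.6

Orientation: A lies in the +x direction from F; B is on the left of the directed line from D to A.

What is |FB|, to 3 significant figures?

60.2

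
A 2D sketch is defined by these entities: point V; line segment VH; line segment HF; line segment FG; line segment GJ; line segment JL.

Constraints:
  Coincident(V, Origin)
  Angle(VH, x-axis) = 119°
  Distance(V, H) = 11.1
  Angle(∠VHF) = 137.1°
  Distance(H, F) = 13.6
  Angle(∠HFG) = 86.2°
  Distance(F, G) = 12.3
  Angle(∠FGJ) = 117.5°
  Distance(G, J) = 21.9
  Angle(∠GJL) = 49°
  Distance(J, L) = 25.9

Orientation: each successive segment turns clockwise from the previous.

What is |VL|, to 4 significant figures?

14.11

V is at the origin; VH runs at 119.0° with length 11.1, so H = (-5.381, 9.708). ∠VHF = 137.1° gives HF at 76.10° from the x-axis; with |HF| = 13.6, F = (-2.114, 22.91). ∠HFG = 86.2° gives FG at -17.70° from the x-axis; with |FG| = 12.3, G = (9.603, 19.17). ∠FGJ = 117.5° gives GJ at -80.20° from the x-axis; with |GJ| = 21.9, J = (13.33, -2.410). ∠GJL = 49.0° gives JL at 148.8° from the x-axis; with |JL| = 25.9, L = (-8.823, 11.01). Then |VL| = |L − V| = 14.11.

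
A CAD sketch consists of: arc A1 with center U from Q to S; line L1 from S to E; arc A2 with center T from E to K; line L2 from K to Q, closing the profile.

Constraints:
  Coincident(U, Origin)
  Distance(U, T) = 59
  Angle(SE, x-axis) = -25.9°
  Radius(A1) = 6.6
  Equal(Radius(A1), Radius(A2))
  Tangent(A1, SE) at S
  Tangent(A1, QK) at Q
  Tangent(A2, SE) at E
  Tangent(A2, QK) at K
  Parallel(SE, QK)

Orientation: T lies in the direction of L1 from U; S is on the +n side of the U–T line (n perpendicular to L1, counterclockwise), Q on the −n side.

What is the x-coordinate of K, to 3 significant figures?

50.2

The slot axis is L1's direction at -25.9°, so u = (cos -25.9°, sin -25.9°) = (0.900, -0.437) and n = (−sin -25.9°, cos -25.9°) = (0.437, 0.900). U is at the origin and T lies 59.0 along u from U, so T = 59.0·u = (53.1, -25.8). Tangency of A1 to both parallel lines with radius 6.6 puts S and Q at U ± 6.6·n: S = (2.88, 5.94), Q = (-2.88, -5.94). Equal radii place E and K the same way about T: E = T + 6.6·n = (56.0, -19.8), K = T − 6.6·n = (50.2, -31.7). So K.x = 50.2.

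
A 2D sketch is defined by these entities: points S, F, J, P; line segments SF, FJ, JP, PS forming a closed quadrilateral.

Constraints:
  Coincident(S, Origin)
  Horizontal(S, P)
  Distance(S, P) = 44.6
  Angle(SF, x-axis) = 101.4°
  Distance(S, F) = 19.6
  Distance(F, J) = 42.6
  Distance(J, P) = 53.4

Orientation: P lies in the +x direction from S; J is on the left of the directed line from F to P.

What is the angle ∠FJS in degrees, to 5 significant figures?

16.678°

S is at the origin; S and P share the same y with |SP| = 44.6 and P in +x, so P = (44.6, 0). SF runs at 101.4° with |SF| = 19.6, so F = (-3.8741, 19.213). J is determined by |FJ| = 42.6 and |JP| = 53.4 together: it lies at the intersection of circle(F, 42.6) and circle(P, 53.4). With |FP| = 52.143, the foot of the radical line on FP is 16.130 from F and the perpendicular offset is √(42.6² − 16.130²) = 39.428. Taking the left-of-FP solution: J = (25.649, 49.924).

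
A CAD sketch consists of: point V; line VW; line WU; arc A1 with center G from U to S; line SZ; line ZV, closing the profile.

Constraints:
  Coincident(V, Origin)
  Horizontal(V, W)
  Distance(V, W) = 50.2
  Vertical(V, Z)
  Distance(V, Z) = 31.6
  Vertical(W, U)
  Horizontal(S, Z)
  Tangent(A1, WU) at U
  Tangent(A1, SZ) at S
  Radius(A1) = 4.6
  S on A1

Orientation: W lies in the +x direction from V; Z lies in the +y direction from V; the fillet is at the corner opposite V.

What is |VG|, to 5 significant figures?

52.994

V is at the origin; VW is horizontal with |VW| = 50.2 and W on the +x side, so W = (50.200, 0.0000). V and Z share the same x with |VZ| = 31.6 and Z on the +y side, so Z = (0.0000, 31.600). The virtual corner opposite V is at (50.200, 31.600). A1 meets WU tangentially, so GU is at right angles to WU and A1 meets SZ tangentially, so GS is at right angles to SZ, with radius 4.6, so the center G sits 4.6 in from both sides at G = (45.600, 27.000). Then |VG| = |G − V| = 52.994.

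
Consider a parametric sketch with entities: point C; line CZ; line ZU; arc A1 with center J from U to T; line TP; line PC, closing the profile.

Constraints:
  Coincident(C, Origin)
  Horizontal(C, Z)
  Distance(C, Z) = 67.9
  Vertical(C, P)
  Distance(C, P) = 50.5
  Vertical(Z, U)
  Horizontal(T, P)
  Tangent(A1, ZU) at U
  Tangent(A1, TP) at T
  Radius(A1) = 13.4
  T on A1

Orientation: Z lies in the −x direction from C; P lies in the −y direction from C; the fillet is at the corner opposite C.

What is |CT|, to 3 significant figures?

74.3

The virtual corner opposite C is at (-67.9, -50.5). Since A1 is tangent to ZU there, JU ⟂ ZU and A1 meets TP tangentially, so JT is at right angles to TP, with radius 13.4, so the center J sits 13.4 in from both sides at J = (-54.5, -37.1). That places the tangent points at U = (-67.9, -37.1) on ZU and T = (-54.5, -50.5) on TP. Then |CT| = |T − C| = 74.3.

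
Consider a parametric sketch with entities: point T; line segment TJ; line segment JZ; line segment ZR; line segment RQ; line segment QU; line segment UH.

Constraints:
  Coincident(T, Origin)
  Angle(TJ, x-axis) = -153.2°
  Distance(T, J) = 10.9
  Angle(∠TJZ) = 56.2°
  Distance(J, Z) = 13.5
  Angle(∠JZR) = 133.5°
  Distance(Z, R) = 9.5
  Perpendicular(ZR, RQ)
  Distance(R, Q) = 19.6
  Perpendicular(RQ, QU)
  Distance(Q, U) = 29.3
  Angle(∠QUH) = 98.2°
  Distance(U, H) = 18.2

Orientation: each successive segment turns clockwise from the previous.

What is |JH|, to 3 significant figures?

15.5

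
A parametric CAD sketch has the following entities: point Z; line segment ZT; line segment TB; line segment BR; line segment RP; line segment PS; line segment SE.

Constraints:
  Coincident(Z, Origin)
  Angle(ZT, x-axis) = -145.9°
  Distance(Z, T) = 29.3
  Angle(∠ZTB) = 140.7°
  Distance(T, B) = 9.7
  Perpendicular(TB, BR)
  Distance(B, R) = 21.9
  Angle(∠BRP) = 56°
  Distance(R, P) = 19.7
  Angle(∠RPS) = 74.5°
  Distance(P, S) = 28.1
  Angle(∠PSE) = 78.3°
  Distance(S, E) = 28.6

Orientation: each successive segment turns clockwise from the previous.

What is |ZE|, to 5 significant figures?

51.194

∠RPS = 74.5° gives PS at -144.70° from the x-axis; with |PS| = 28.1, S = (-39.604, -22.426). ∠PSE = 78.3° gives SE at 113.60° from the x-axis; with |SE| = 28.6, E = (-51.054, 3.7815). Then |ZE| = |E − Z| = 51.194.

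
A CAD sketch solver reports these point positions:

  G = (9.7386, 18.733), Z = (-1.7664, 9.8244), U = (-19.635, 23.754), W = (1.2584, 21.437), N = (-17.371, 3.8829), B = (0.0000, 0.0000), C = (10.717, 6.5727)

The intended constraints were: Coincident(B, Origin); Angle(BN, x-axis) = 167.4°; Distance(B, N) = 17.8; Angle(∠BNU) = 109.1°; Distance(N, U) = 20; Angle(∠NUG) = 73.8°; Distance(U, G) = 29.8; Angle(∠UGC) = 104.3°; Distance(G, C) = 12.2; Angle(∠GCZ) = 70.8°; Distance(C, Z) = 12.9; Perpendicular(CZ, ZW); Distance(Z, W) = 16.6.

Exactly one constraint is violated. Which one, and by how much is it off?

Distance(Z, W) = 16.6 — off by 4.60.

B = (0.00, 0.00) ✓; BN at 167.4° ✓; |BN| = 17.80 ✓; ∠BNU = 109.1° ✓; |NU| = 20.00 ✓; ∠NUG = 73.80° ✓; |UG| = 29.80 ✓; ∠UGC = 104.3° ✓; |GC| = 12.20 ✓; ∠GCZ = 70.80° ✓; |CZ| = 12.90 ✓; ∠(CZ, ZW) = 90.00° ✓; |ZW| = 12.00 ✗.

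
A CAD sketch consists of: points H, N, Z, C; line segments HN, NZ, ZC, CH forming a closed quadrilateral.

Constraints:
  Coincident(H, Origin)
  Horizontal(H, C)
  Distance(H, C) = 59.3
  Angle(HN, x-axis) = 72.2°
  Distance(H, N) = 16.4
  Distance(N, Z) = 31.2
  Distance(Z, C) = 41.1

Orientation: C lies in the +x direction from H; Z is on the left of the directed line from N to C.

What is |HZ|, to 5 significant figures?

44.639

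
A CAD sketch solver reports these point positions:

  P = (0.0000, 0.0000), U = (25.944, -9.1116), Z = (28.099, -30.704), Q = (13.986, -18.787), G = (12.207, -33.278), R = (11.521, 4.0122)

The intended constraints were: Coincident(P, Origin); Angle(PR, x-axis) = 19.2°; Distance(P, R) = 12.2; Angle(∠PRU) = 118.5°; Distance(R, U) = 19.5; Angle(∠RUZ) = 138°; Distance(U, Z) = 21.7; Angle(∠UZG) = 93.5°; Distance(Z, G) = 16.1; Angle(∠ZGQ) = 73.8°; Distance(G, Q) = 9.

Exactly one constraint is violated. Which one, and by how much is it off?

Distance(G, Q) = 9 — off by 5.60.

P = (0.00, 0.00) ✓; PR at 19.20° ✓; |PR| = 12.20 ✓; ∠PRU = 118.5° ✓; |RU| = 19.50 ✓; ∠RUZ = 138.0° ✓; |UZ| = 21.70 ✓; ∠UZG = 93.50° ✓; |ZG| = 16.10 ✓; ∠ZGQ = 73.80° ✓; |GQ| = 14.60 ✗.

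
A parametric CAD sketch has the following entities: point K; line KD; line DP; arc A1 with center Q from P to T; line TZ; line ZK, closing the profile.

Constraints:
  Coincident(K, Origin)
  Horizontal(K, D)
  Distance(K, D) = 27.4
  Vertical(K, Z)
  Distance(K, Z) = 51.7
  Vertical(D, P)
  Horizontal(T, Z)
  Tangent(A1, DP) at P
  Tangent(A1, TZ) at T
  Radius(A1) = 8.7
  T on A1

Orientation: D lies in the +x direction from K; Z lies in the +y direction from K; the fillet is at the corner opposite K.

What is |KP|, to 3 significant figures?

51.0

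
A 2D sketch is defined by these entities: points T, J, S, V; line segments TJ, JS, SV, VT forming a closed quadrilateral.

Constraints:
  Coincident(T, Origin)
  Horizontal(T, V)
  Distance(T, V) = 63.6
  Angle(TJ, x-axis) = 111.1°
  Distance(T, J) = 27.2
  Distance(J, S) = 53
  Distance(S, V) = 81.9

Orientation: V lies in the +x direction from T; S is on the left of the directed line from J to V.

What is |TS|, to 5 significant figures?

72.077

Checks: |JS| = 53.00 ✓; |SV| = 81.90 ✓.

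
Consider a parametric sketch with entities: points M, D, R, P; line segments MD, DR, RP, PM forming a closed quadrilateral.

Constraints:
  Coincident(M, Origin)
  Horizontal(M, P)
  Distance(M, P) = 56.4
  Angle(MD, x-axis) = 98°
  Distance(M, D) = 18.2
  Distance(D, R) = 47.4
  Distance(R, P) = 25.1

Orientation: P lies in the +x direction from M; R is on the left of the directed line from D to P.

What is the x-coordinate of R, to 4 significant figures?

44.68

Checks: |DR| = 47.40 ✓; |RP| = 25.10 ✓.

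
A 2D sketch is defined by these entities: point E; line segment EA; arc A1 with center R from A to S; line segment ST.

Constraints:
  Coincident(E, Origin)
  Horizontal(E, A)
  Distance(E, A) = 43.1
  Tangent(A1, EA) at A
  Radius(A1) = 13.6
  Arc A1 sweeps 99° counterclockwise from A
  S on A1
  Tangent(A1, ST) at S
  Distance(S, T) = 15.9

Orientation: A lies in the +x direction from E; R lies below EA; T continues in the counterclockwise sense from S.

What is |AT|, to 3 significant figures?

33.3

E is at the origin; EA is horizontal with |EA| = 43.1 and A on the +x side, so A = (43.1, 0.00). Tangency of A1 to EA means the radius RA is perpendicular to EA, so R = A + (0, -13.6) = (43.1, -13.6). On A1, A sits at bearing 90° from R; a 99° counterclockwise sweep puts S at bearing 189°, so S = R + 13.6·(cos 189°, sin 189°) = (29.7, -15.7). A1 meets ST tangentially, so RS is at right angles to ST, so ST runs along (−sin 189°, cos 189°); with |ST| = 15.9, T = (32.2, -31.4). Then |AT| = |T − A| = 33.3.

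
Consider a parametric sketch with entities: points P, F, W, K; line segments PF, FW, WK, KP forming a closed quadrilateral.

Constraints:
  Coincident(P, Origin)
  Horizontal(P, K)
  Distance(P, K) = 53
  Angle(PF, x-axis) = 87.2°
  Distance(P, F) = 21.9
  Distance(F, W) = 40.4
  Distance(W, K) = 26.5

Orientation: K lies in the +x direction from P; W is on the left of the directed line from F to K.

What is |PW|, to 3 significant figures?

47.8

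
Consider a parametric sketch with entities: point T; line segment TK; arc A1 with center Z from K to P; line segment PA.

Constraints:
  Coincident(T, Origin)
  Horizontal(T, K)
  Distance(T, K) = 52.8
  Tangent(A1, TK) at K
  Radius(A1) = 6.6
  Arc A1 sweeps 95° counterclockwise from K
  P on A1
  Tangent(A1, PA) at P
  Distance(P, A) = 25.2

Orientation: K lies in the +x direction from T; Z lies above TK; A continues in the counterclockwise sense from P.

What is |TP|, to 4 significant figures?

59.81

Tangency of A1 to TK means the radius ZK is perpendicular to TK, so Z = K + (0, 6.6) = (52.80, 6.600). On A1, K sits at bearing -90° from Z; a 95° counterclockwise sweep puts P at bearing 5°, so P = Z + 6.6·(cos 5°, sin 5°) = (59.37, 7.175). Then |TP| = |P − T| = 59.81.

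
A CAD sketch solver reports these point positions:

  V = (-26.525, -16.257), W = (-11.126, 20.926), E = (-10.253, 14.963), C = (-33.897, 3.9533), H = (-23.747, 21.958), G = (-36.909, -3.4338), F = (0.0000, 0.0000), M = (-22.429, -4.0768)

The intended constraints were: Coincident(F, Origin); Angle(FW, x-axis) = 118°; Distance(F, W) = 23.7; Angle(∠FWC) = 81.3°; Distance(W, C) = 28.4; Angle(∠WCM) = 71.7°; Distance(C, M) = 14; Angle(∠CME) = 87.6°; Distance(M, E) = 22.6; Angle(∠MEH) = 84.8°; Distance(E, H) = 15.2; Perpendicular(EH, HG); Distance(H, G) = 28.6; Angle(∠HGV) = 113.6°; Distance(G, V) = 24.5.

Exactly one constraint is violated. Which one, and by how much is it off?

Distance(G, V) = 24.5 — off by 8.00.

F = (0.00, 0.00) ✓; FW at 118.0° ✓; |FW| = 23.70 ✓; ∠FWC = 81.30° ✓; |WC| = 28.40 ✓; ∠WCM = 71.70° ✓; |CM| = 14.00 ✓; ∠CME = 87.60° ✓; |ME| = 22.60 ✓; ∠MEH = 84.80° ✓; |EH| = 15.20 ✓; ∠(EH, HG) = 90.00° ✓; |HG| = 28.60 ✓; ∠HGV = 113.6° ✓; |GV| = 16.50 ✗.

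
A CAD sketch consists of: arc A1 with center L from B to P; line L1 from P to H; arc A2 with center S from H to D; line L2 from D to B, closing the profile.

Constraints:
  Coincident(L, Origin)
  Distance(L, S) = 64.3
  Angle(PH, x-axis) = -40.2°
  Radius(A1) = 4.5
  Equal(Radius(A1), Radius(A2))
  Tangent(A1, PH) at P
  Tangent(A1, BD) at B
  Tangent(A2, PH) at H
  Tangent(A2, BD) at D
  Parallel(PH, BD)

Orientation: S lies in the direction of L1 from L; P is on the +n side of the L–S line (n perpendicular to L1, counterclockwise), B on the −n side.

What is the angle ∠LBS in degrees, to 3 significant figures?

86.0°

L is at the origin and S lies 64.3 along u from L, so S = 64.3·u = (49.1, -41.5). Tangency of A1 to both parallel lines with radius 4.5 puts P and B at L ± 4.5·n: P = (2.90, 3.44), B = (-2.90, -3.44). Then cos ∠LBS = BL·BS / (|BL||BS|), giving 86.0°.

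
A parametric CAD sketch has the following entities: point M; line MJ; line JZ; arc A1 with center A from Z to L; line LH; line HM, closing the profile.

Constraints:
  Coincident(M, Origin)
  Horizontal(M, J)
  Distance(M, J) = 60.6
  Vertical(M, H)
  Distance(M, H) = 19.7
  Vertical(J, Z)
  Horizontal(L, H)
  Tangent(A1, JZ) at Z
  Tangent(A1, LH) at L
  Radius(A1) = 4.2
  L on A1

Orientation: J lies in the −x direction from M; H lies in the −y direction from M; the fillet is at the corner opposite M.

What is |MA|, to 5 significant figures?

58.491

M is at the origin; MJ is horizontal with |MJ| = 60.6 and J on the −x side, so J = (-60.600, 0.0000). MH is vertical with |MH| = 19.7 and H on the −y side, so H = (0.0000, -19.700). The virtual corner opposite M is at (-60.600, -19.700). Tangency of A1 to JZ means the radius AZ is perpendicular to JZ and A1 meets LH tangentially, so AL is at right angles to LH, with radius 4.2, so the center A sits 4.2 in from both sides at A = (-56.400, -15.500). Then |MA| = |A − M| = 58.491.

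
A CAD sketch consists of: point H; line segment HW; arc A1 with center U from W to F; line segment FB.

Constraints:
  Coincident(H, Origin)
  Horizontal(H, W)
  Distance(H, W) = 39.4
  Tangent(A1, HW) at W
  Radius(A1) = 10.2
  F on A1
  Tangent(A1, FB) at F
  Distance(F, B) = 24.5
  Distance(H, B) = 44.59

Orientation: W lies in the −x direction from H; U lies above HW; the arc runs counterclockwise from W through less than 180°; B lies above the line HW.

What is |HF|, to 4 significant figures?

30.83

H is at the origin; HW is horizontal with |HW| = 39.4 and W on the −x side, so W = (-39.40, 0.000). Since A1 is tangent to HW there, UW ⟂ HW, so U = W + (0, 10.2) = (-39.40, 10.20). Since UF ⟂ FB (tangency), |UB| = √(10.2² + 24.5²) = 26.54 regardless of where F sits on A1. So B lies on both circle(H, 44.59) and circle(U, 26.54); the above-HW intersection is B = (-28.42, 34.36). F is the foot of the tangent from B: F = (-29.21, 9.873).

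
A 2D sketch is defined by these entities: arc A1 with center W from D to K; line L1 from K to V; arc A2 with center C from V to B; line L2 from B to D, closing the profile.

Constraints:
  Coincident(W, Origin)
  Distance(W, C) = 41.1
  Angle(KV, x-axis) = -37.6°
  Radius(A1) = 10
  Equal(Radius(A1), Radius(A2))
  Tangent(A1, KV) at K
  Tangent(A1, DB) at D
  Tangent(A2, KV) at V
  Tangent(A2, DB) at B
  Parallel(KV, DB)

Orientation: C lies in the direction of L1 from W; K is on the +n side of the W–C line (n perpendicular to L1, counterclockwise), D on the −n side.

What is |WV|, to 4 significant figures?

42.30

The slot axis is L1's direction at -37.6°, so u = (cos -37.6°, sin -37.6°) = (0.7923, -0.6101) and n = (−sin -37.6°, cos -37.6°) = (0.6101, 0.7923). W is at the origin and C lies 41.1 along u from W, so C = 41.1·u = (32.56, -25.08). Tangency of A1 to both parallel lines with radius 10.0 puts K and D at W ± 10.0·n: K = (6.101, 7.923), D = (-6.101, -7.923). Equal radii place V and B the same way about C: V = C + 10.0·n = (38.66, -17.15), B = C − 10.0·n = (26.46, -33.00). Then |WV| = |V − W| = 42.30.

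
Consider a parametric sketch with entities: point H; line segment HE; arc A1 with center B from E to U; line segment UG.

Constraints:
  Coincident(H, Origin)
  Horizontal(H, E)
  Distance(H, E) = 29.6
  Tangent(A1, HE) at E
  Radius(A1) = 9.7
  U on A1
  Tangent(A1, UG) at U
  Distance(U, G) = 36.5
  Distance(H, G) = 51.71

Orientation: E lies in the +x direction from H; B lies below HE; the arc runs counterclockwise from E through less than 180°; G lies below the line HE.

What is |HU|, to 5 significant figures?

22.421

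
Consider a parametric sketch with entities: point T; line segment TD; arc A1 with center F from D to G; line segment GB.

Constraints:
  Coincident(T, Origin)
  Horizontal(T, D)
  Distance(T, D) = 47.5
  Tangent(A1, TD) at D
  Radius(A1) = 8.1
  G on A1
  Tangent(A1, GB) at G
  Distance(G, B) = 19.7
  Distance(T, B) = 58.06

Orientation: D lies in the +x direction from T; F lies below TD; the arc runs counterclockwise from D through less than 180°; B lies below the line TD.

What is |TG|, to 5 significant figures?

42.221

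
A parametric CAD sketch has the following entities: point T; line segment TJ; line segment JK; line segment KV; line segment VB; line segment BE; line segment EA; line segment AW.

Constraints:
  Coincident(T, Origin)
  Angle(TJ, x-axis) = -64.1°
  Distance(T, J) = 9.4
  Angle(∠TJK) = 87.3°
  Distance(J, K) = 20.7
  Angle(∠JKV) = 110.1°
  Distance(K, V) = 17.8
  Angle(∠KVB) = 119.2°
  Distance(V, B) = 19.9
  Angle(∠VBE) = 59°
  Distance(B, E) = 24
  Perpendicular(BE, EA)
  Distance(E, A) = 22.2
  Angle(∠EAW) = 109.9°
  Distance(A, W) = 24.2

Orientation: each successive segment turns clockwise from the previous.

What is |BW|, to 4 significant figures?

30.46

T is at the origin; TJ runs at -64.1° with length 9.4, so J = (4.106, -8.456). ∠TJK = 87.3° gives JK at -156.8° from the x-axis; with |JK| = 20.7, K = (-14.92, -16.61). ∠JKV = 110.1° gives KV at 133.3° from the x-axis; with |KV| = 17.8, V = (-27.13, -3.656). ∠KVB = 119.2° gives VB at 72.50° from the x-axis; with |VB| = 19.9, B = (-21.14, 15.32). ∠VBE = 59.0° gives BE at -48.50° from the x-axis; with |BE| = 24.0, E = (-5.241, -2.652). BE ⟂ EA, so EA runs at -138.5°; with |EA| = 22.2, A = (-21.87, -17.36). ∠EAW = 109.9° gives AW at 151.4° from the x-axis; with |AW| = 24.2, W = (-43.11, -5.778). Then |BW| = |W − B| = 30.46.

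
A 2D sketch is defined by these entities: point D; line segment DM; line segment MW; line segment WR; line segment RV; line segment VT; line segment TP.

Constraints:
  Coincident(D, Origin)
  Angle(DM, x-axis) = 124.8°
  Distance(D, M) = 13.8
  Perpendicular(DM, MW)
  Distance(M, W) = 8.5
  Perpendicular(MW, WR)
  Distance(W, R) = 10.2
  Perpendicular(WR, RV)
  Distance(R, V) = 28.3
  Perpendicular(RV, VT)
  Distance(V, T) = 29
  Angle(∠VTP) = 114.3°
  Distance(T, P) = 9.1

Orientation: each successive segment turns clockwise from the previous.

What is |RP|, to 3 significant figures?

38.4

D is at the origin; DM runs at 124.8° with length 13.8, so M = (-7.88, 11.3). DM is perpendicular to MW, so MW runs at 34.8°; with |MW| = 8.5, W = (-0.896, 16.2). MW is perpendicular to WR, so WR runs at -55.2°; with |WR| = 10.2, R = (4.93, 7.81). WR is perpendicular to RV, so RV runs at -145°; with |RV| = 28.3, V = (-18.3, -8.34). RV ⟂ VT, so VT runs at 125°; with |VT| = 29.0, T = (-34.9, 15.5). ∠VTP = 114.3° gives TP at 59.1° from the x-axis; with |TP| = 9.1, P = (-30.2, 23.3). Then |RP| = |P − R| = 38.4.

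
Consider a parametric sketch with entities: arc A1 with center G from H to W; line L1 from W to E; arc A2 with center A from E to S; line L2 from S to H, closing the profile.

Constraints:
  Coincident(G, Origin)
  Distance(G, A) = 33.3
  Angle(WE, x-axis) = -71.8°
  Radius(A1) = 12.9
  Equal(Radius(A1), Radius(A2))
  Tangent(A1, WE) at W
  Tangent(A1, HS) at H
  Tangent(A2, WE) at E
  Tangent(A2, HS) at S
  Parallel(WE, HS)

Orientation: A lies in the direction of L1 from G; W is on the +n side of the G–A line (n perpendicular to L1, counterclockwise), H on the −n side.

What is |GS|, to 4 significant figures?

35.71

Tangency of A1 to both parallel lines with radius 12.9 puts W and H at G ± 12.9·n: W = (12.25, 4.029), H = (-12.25, -4.029). Equal radii place E and S the same way about A: E = A + 12.9·n = (22.66, -27.60), S = A − 12.9·n = (-1.854, -35.66). Then |GS| = |S − G| = 35.71.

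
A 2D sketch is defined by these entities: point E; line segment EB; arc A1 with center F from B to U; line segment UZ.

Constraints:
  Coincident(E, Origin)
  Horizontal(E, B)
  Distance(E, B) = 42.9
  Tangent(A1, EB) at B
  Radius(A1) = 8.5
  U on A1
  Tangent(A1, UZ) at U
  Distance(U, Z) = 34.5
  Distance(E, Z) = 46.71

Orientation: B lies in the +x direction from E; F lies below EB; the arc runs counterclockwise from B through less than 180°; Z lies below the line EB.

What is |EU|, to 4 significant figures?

35.27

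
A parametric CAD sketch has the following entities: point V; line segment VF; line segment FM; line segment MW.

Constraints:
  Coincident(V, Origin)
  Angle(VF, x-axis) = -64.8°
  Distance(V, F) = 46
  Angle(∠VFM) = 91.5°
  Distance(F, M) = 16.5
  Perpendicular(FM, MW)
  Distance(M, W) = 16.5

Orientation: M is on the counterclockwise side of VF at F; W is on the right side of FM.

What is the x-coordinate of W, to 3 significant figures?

41.3

V is at the origin; VF runs at -64.8° with length 46.0, so F = 46.0·(cos -64.8°, sin -64.8°) = (19.6, -41.6). ∠VFM = 91.5°, so FM runs at -64.8° + (180° − 91.5°) = 23.7° from the x-axis; with |FM| = 16.5, M = F + 16.5·(cos 23.7°, sin 23.7°) = (34.7, -35.0). FM is perpendicular to MW; with |MW| = 16.5 on the right of FM, W = M + 16.5·(0.402, -0.916) = (41.3, -50.1). So W.x = 41.3.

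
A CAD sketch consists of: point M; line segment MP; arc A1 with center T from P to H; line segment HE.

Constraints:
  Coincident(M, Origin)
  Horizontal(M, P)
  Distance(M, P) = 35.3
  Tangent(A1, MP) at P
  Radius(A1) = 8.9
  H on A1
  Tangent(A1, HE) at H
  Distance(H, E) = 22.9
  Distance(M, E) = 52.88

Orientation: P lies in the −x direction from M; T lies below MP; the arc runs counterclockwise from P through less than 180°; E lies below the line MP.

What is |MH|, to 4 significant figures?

45.24

M is at the origin; M and P share the same y with |MP| = 35.3 and P on the −x side, so P = (-35.30, 0.000). Tangency of A1 to MP means the radius TP is perpendicular to MP, so T = P + (0, -8.9) = (-35.30, -8.900). Since TH ⟂ HE (tangency), |TE| = √(8.9² + 22.9²) = 24.57 regardless of where H sits on A1. So E lies on both circle(M, 52.88) and circle(T, 24.57); the below-MP intersection is E = (-41.60, -32.65). H is the foot of the tangent from E: H = (-44.14, -9.890).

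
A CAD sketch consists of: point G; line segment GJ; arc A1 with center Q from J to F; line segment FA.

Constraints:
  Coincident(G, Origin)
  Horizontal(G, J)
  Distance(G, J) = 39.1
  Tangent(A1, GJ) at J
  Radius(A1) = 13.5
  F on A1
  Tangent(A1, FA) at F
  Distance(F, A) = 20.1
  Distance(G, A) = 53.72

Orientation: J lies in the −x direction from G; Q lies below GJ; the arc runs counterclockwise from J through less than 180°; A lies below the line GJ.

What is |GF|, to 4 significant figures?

54.43

G is at the origin; GJ is horizontal with |GJ| = 39.1 and J on the −x side, so J = (-39.10, 0.000). Tangency of A1 to GJ means the radius QJ is perpendicular to GJ, so Q = J + (0, -13.5) = (-39.10, -13.50). Since QF ⟂ FA (tangency), |QA| = √(13.5² + 20.1²) = 24.21 regardless of where F sits on A1. So A lies on both circle(G, 53.72) and circle(Q, 24.21); the below-GJ intersection is A = (-38.27, -37.70). F is the foot of the tangent from A: F = (-50.04, -21.41).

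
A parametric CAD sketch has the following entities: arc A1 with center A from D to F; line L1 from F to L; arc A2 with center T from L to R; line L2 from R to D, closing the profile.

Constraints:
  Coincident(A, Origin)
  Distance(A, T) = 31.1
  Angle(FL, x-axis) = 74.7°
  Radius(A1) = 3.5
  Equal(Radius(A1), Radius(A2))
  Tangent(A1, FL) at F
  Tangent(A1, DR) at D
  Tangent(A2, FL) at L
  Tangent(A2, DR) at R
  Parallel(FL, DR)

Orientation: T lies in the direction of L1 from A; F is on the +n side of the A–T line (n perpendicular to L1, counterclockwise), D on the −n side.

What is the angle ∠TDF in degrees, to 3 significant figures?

83.6°

The slot axis is L1's direction at 74.7°, so u = (cos 74.7°, sin 74.7°) = (0.264, 0.965) and n = (−sin 74.7°, cos 74.7°) = (-0.965, 0.264). A is at the origin and T lies 31.1 along u from A, so T = 31.1·u = (8.21, 30.0). Tangency of A1 to both parallel lines with radius 3.5 puts F and D at A ± 3.5·n: F = (-3.38, 0.924), D = (3.38, -0.924). Then cos ∠TDF = DT·DF / (|DT||DF|), giving 83.6°.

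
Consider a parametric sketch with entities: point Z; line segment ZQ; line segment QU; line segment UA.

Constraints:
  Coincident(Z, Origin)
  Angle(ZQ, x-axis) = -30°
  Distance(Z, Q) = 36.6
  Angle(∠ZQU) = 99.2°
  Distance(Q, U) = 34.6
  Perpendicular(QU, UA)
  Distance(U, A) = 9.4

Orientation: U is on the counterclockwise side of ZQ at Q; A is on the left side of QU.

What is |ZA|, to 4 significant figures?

48.48

Z is at the origin; ZQ runs at -30.0° with length 36.6, so Q = 36.6·(cos -30.0°, sin -30.0°) = (31.70, -18.30). ∠ZQU = 99.2°, so QU runs at -30.0° + (180° − 99.2°) = 50.80° from the x-axis; with |QU| = 34.6, U = Q + 34.6·(cos 50.80°, sin 50.80°) = (53.56, 8.513). QU ⟂ UA; with |UA| = 9.4 on the left of QU, A = U + 9.4·(-0.7749, 0.6320) = (46.28, 14.45). Then |ZA| = |A − Z| = 48.48.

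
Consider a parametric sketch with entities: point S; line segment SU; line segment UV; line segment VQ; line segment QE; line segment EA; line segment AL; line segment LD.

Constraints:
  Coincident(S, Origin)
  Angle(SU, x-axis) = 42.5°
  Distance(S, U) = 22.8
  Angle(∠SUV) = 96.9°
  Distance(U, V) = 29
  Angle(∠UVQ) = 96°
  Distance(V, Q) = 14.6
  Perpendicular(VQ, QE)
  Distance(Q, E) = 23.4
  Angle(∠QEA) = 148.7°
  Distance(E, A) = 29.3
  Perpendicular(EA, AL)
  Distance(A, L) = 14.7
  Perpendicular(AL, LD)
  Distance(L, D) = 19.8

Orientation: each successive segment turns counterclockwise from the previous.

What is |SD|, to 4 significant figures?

24.27

EA ⟂ AL, so AL runs at 60.90°; with |AL| = 14.7, L = (31.54, 10.02). AL is perpendicular to LD, so LD runs at 150.9°; with |LD| = 19.8, D = (14.24, 19.65). Then |SD| = |D − S| = 24.27.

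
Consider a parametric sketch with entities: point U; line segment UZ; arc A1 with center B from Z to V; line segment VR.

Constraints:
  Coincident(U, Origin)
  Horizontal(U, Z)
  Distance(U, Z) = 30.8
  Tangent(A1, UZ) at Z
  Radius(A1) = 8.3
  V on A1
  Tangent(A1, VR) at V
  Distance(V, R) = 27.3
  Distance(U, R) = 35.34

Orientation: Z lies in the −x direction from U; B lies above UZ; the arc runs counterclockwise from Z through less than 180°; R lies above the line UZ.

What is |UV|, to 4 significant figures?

23.60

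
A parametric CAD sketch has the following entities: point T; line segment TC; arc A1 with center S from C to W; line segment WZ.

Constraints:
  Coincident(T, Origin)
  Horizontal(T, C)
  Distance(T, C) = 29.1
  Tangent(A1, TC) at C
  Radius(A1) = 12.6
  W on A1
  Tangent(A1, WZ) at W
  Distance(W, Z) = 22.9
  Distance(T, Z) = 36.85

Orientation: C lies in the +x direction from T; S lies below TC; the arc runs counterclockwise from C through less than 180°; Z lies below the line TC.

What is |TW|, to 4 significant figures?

20.04

Checks: |SW| = 12.60 ✓; ∠(SW, WZ) = 90.00° ✓; |WZ| = 22.90 ✓; |TZ| = 36.85 ✓.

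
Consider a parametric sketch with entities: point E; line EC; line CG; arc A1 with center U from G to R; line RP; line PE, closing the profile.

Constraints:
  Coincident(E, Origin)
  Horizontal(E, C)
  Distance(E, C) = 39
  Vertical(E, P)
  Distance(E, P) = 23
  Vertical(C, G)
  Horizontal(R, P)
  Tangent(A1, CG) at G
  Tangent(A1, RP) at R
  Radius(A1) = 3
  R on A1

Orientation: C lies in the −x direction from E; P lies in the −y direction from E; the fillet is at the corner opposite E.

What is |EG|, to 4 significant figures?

43.83

E is at the origin; EC is horizontal with |EC| = 39.0 and C on the −x side, so C = (-39.00, 0.000). EP is vertical with |EP| = 23.0 and P on the −y side, so P = (0.000, -23.00). The virtual corner opposite E is at (-39.00, -23.00). The tangent condition forces UG to be normal to CG and tangency of A1 to RP means the radius UR is perpendicular to RP, with radius 3.0, so the center U sits 3.0 in from both sides at U = (-36.00, -20.00). That places the tangent points at G = (-39.00, -20.00) on CG and R = (-36.00, -23.00) on RP. Then |EG| = |G − E| = 43.83.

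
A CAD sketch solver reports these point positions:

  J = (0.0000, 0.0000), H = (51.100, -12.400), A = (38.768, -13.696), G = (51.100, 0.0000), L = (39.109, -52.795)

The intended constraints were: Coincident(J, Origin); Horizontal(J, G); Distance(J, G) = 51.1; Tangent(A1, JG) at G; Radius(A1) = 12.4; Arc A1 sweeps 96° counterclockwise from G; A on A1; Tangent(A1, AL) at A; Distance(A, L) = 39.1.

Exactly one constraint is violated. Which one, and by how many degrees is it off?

Tangent(A1, AL) at A — off by 5.50°.

J = (0.00, 0.00) ✓; J.y = 0.00, G.y = 0.00 ✓; |JG| = 51.10 ✓; ∠(HG, GJ) = 90.00° ✓; |HG| = 12.40 ✓; bearing(H→A) − bearing(H→G) = 96.00° ✓; |HA| = 12.40 ✓; ∠(HA, AL) = 95.50° ✗; |AL| = 39.10 ✓.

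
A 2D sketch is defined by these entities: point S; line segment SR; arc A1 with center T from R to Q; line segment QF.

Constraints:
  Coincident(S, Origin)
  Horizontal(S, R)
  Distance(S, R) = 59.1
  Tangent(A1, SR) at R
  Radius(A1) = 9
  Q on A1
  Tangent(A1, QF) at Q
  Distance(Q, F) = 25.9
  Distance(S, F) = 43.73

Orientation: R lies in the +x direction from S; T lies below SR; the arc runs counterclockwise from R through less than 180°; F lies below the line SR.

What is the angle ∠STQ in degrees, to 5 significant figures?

28.242°

Checks: |TQ| = 9.000 ✓; ∠(TQ, QF) = 90.00° ✓; |QF| = 25.90 ✓; |SF| = 43.73 ✓.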